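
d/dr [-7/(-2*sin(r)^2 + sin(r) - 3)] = 7*(1 - 4*sin(r))*cos(r)/(-sin(r) - cos(2*r) + 4)^2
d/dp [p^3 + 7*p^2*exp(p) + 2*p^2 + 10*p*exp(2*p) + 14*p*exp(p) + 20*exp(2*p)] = 7*p^2*exp(p) + 3*p^2 + 20*p*exp(2*p) + 28*p*exp(p) + 4*p + 50*exp(2*p) + 14*exp(p)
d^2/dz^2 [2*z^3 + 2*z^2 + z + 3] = 12*z + 4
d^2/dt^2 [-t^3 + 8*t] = -6*t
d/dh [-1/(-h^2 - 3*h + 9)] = (-2*h - 3)/(h^2 + 3*h - 9)^2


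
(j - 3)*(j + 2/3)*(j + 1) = j^3 - 4*j^2/3 - 13*j/3 - 2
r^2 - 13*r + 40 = (r - 8)*(r - 5)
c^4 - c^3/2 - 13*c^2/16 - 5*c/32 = c*(c - 5/4)*(c + 1/4)*(c + 1/2)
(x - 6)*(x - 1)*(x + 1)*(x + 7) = x^4 + x^3 - 43*x^2 - x + 42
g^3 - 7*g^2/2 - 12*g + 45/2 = (g - 5)*(g - 3/2)*(g + 3)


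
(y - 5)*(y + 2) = y^2 - 3*y - 10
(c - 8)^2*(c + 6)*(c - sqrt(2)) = c^4 - 10*c^3 - sqrt(2)*c^3 - 32*c^2 + 10*sqrt(2)*c^2 + 32*sqrt(2)*c + 384*c - 384*sqrt(2)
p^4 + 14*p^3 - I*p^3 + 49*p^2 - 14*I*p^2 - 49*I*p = p*(p + 7)^2*(p - I)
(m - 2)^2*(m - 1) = m^3 - 5*m^2 + 8*m - 4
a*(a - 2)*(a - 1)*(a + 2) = a^4 - a^3 - 4*a^2 + 4*a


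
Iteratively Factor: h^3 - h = (h + 1)*(h^2 - h) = h*(h + 1)*(h - 1)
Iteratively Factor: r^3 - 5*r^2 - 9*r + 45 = (r - 3)*(r^2 - 2*r - 15) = (r - 5)*(r - 3)*(r + 3)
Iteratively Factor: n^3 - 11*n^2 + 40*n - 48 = (n - 3)*(n^2 - 8*n + 16) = (n - 4)*(n - 3)*(n - 4)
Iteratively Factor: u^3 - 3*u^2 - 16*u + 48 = (u - 4)*(u^2 + u - 12) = (u - 4)*(u + 4)*(u - 3)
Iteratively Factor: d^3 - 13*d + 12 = (d - 3)*(d^2 + 3*d - 4) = (d - 3)*(d + 4)*(d - 1)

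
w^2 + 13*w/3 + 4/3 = (w + 1/3)*(w + 4)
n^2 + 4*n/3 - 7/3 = (n - 1)*(n + 7/3)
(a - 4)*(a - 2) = a^2 - 6*a + 8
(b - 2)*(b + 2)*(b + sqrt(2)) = b^3 + sqrt(2)*b^2 - 4*b - 4*sqrt(2)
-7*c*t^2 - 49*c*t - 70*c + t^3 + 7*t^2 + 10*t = (-7*c + t)*(t + 2)*(t + 5)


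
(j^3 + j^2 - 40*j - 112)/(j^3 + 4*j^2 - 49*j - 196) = (j + 4)/(j + 7)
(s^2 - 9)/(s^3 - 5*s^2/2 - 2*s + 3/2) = 2*(s + 3)/(2*s^2 + s - 1)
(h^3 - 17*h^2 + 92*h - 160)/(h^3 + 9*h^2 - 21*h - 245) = (h^2 - 12*h + 32)/(h^2 + 14*h + 49)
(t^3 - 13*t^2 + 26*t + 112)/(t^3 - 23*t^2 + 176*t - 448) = (t + 2)/(t - 8)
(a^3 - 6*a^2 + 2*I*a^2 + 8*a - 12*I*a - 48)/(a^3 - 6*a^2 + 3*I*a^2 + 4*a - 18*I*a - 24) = (a - 2*I)/(a - I)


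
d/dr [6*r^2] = 12*r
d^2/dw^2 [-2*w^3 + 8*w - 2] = -12*w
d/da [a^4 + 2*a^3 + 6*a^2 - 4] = 2*a*(2*a^2 + 3*a + 6)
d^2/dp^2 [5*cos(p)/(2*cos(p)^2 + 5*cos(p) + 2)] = (-20*sin(p)^2*cos(p) + 50*sin(p)^2 - 120*cos(p) - 150)*sin(p)^2/((cos(p) + 2)^3*(2*cos(p) + 1)^3)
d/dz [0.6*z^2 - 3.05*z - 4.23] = 1.2*z - 3.05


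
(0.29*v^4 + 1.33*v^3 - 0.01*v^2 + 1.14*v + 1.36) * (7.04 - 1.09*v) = -0.3161*v^5 + 0.5919*v^4 + 9.3741*v^3 - 1.313*v^2 + 6.5432*v + 9.5744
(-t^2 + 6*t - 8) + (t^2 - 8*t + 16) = 8 - 2*t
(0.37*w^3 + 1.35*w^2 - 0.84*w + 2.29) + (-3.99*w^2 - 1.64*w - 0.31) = 0.37*w^3 - 2.64*w^2 - 2.48*w + 1.98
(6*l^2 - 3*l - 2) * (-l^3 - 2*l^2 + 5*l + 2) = -6*l^5 - 9*l^4 + 38*l^3 + l^2 - 16*l - 4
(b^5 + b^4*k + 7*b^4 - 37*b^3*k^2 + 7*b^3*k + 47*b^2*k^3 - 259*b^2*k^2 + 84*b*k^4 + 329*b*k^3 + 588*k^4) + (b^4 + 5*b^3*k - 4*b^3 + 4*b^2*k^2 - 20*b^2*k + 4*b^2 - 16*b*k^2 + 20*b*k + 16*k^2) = b^5 + b^4*k + 8*b^4 - 37*b^3*k^2 + 12*b^3*k - 4*b^3 + 47*b^2*k^3 - 255*b^2*k^2 - 20*b^2*k + 4*b^2 + 84*b*k^4 + 329*b*k^3 - 16*b*k^2 + 20*b*k + 588*k^4 + 16*k^2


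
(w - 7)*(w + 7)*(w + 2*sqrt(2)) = w^3 + 2*sqrt(2)*w^2 - 49*w - 98*sqrt(2)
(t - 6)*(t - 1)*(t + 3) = t^3 - 4*t^2 - 15*t + 18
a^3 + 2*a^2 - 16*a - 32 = (a - 4)*(a + 2)*(a + 4)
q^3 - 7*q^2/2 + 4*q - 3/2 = (q - 3/2)*(q - 1)^2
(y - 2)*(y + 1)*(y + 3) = y^3 + 2*y^2 - 5*y - 6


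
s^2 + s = s*(s + 1)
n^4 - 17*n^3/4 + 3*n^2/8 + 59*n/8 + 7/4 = (n - 7/2)*(n - 2)*(n + 1/4)*(n + 1)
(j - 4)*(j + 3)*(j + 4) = j^3 + 3*j^2 - 16*j - 48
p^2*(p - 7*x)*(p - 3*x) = p^4 - 10*p^3*x + 21*p^2*x^2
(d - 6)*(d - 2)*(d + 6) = d^3 - 2*d^2 - 36*d + 72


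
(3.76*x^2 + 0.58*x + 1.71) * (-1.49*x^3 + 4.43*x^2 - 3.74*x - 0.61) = -5.6024*x^5 + 15.7926*x^4 - 14.0409*x^3 + 3.1125*x^2 - 6.7492*x - 1.0431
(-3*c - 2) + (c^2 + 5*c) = c^2 + 2*c - 2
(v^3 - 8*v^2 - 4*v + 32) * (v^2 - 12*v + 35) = v^5 - 20*v^4 + 127*v^3 - 200*v^2 - 524*v + 1120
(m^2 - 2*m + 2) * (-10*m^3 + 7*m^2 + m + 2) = -10*m^5 + 27*m^4 - 33*m^3 + 14*m^2 - 2*m + 4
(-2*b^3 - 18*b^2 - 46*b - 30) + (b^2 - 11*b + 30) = -2*b^3 - 17*b^2 - 57*b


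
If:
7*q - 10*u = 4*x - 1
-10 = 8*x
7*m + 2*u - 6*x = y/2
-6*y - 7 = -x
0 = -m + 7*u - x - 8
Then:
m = -1133/816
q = 677/2856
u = 625/816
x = -5/4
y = -11/8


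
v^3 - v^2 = v^2*(v - 1)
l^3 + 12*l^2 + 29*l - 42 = (l - 1)*(l + 6)*(l + 7)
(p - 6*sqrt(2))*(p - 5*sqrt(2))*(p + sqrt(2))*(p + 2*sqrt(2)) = p^4 - 8*sqrt(2)*p^3 - 2*p^2 + 136*sqrt(2)*p + 240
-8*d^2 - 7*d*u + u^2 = (-8*d + u)*(d + u)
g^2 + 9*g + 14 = (g + 2)*(g + 7)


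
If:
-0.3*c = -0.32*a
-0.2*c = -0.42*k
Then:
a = 1.96875*k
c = 2.1*k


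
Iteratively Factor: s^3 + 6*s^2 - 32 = (s + 4)*(s^2 + 2*s - 8) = (s + 4)^2*(s - 2)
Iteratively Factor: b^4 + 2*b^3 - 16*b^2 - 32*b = (b - 4)*(b^3 + 6*b^2 + 8*b) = b*(b - 4)*(b^2 + 6*b + 8) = b*(b - 4)*(b + 4)*(b + 2)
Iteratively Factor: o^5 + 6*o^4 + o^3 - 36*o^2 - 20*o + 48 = (o + 4)*(o^4 + 2*o^3 - 7*o^2 - 8*o + 12) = (o - 2)*(o + 4)*(o^3 + 4*o^2 + o - 6) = (o - 2)*(o + 2)*(o + 4)*(o^2 + 2*o - 3) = (o - 2)*(o - 1)*(o + 2)*(o + 4)*(o + 3)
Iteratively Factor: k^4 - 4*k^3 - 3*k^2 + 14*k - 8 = (k - 1)*(k^3 - 3*k^2 - 6*k + 8) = (k - 1)*(k + 2)*(k^2 - 5*k + 4) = (k - 1)^2*(k + 2)*(k - 4)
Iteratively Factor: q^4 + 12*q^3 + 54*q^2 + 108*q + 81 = (q + 3)*(q^3 + 9*q^2 + 27*q + 27) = (q + 3)^2*(q^2 + 6*q + 9) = (q + 3)^3*(q + 3)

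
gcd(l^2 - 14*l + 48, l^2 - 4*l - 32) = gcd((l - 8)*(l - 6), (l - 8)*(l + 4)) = l - 8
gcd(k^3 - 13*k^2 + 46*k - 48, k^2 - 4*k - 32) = k - 8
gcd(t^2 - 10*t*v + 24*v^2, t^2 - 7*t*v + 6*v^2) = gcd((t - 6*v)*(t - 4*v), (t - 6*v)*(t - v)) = t - 6*v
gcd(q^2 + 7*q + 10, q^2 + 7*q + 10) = q^2 + 7*q + 10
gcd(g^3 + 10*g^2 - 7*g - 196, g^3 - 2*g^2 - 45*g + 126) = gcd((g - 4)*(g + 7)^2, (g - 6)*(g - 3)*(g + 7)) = g + 7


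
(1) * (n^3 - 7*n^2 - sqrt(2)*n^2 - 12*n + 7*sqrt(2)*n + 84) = n^3 - 7*n^2 - sqrt(2)*n^2 - 12*n + 7*sqrt(2)*n + 84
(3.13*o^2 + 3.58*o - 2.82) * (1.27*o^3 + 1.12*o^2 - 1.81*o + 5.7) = 3.9751*o^5 + 8.0522*o^4 - 5.2371*o^3 + 8.2028*o^2 + 25.5102*o - 16.074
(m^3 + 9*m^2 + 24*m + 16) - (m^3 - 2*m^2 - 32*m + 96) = 11*m^2 + 56*m - 80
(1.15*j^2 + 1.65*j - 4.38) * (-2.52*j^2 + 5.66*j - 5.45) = -2.898*j^4 + 2.351*j^3 + 14.1091*j^2 - 33.7833*j + 23.871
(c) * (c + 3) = c^2 + 3*c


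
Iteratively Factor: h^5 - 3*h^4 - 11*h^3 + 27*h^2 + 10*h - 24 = (h - 4)*(h^4 + h^3 - 7*h^2 - h + 6) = (h - 4)*(h + 3)*(h^3 - 2*h^2 - h + 2) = (h - 4)*(h - 1)*(h + 3)*(h^2 - h - 2) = (h - 4)*(h - 2)*(h - 1)*(h + 3)*(h + 1)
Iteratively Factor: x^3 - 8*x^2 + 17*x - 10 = (x - 1)*(x^2 - 7*x + 10) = (x - 2)*(x - 1)*(x - 5)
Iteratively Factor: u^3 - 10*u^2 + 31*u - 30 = (u - 5)*(u^2 - 5*u + 6) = (u - 5)*(u - 2)*(u - 3)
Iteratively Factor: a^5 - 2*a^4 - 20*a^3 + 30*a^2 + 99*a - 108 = (a + 3)*(a^4 - 5*a^3 - 5*a^2 + 45*a - 36) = (a + 3)^2*(a^3 - 8*a^2 + 19*a - 12) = (a - 3)*(a + 3)^2*(a^2 - 5*a + 4) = (a - 4)*(a - 3)*(a + 3)^2*(a - 1)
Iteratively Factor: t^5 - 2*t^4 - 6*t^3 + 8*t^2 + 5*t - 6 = (t - 1)*(t^4 - t^3 - 7*t^2 + t + 6) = (t - 1)*(t + 1)*(t^3 - 2*t^2 - 5*t + 6) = (t - 1)*(t + 1)*(t + 2)*(t^2 - 4*t + 3) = (t - 3)*(t - 1)*(t + 1)*(t + 2)*(t - 1)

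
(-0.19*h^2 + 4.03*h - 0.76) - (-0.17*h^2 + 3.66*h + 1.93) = -0.02*h^2 + 0.37*h - 2.69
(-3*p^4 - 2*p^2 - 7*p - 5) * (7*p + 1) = -21*p^5 - 3*p^4 - 14*p^3 - 51*p^2 - 42*p - 5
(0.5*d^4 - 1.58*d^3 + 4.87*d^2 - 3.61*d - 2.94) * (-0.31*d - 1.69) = -0.155*d^5 - 0.3552*d^4 + 1.1605*d^3 - 7.1112*d^2 + 7.0123*d + 4.9686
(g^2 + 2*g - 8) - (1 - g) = g^2 + 3*g - 9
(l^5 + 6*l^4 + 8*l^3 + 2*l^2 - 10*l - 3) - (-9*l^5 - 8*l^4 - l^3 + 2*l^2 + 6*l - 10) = 10*l^5 + 14*l^4 + 9*l^3 - 16*l + 7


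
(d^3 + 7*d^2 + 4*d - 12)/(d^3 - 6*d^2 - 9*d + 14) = (d + 6)/(d - 7)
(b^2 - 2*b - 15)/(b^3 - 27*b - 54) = (b - 5)/(b^2 - 3*b - 18)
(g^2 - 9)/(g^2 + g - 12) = (g + 3)/(g + 4)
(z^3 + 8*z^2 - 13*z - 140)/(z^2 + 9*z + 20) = (z^2 + 3*z - 28)/(z + 4)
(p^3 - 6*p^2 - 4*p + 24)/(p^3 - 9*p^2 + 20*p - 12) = (p + 2)/(p - 1)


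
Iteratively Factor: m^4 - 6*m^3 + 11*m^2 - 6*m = (m - 2)*(m^3 - 4*m^2 + 3*m) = (m - 2)*(m - 1)*(m^2 - 3*m) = m*(m - 2)*(m - 1)*(m - 3)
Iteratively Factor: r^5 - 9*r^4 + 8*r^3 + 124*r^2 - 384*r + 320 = (r - 2)*(r^4 - 7*r^3 - 6*r^2 + 112*r - 160) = (r - 5)*(r - 2)*(r^3 - 2*r^2 - 16*r + 32) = (r - 5)*(r - 2)^2*(r^2 - 16) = (r - 5)*(r - 4)*(r - 2)^2*(r + 4)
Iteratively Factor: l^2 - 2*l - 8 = (l - 4)*(l + 2)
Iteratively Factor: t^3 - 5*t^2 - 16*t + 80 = (t - 4)*(t^2 - t - 20) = (t - 4)*(t + 4)*(t - 5)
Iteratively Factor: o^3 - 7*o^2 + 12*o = (o)*(o^2 - 7*o + 12) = o*(o - 3)*(o - 4)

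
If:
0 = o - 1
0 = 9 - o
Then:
No Solution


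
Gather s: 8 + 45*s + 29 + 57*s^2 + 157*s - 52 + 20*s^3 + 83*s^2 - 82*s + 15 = 20*s^3 + 140*s^2 + 120*s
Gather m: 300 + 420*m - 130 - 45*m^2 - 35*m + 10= -45*m^2 + 385*m + 180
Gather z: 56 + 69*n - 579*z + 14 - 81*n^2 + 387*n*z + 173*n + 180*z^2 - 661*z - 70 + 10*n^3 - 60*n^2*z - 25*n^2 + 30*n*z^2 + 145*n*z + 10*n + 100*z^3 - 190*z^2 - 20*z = 10*n^3 - 106*n^2 + 252*n + 100*z^3 + z^2*(30*n - 10) + z*(-60*n^2 + 532*n - 1260)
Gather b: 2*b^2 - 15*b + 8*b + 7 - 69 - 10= 2*b^2 - 7*b - 72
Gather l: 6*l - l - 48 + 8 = 5*l - 40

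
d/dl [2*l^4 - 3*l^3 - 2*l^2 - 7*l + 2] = 8*l^3 - 9*l^2 - 4*l - 7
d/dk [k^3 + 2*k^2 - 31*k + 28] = 3*k^2 + 4*k - 31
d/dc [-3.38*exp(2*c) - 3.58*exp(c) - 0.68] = (-6.76*exp(c) - 3.58)*exp(c)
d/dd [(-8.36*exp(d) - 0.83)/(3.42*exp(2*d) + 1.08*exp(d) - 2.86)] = (28.5912*exp(2*d) + 5.6772*exp(d) + 24.806)*exp(d)/(11.6964*exp(4*d) + 7.3872*exp(3*d) - 18.396*exp(2*d) - 6.1776*exp(d) + 8.1796)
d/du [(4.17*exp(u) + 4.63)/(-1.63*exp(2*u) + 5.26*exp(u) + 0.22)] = (6.7971*exp(2*u) + 15.0938*exp(u) - 23.4364)*exp(u)/(2.6569*exp(4*u) - 17.1476*exp(3*u) + 26.9504*exp(2*u) + 2.3144*exp(u) + 0.0484)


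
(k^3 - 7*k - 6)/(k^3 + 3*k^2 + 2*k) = (k - 3)/k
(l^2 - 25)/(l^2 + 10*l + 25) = (l - 5)/(l + 5)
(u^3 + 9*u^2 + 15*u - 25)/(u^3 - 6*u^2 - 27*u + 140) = (u^2 + 4*u - 5)/(u^2 - 11*u + 28)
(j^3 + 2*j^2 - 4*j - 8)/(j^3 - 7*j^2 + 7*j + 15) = (j^3 + 2*j^2 - 4*j - 8)/(j^3 - 7*j^2 + 7*j + 15)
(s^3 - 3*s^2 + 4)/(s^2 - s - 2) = s - 2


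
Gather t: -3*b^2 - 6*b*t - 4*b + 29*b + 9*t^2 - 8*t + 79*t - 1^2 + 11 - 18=-3*b^2 + 25*b + 9*t^2 + t*(71 - 6*b) - 8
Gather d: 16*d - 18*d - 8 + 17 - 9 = -2*d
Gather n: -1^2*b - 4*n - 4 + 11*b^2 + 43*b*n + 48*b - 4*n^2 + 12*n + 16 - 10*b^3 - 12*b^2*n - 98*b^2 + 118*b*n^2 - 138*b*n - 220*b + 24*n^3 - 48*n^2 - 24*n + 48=-10*b^3 - 87*b^2 - 173*b + 24*n^3 + n^2*(118*b - 52) + n*(-12*b^2 - 95*b - 16) + 60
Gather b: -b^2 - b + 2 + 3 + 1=-b^2 - b + 6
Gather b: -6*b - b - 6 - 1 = -7*b - 7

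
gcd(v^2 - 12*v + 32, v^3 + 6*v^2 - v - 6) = 1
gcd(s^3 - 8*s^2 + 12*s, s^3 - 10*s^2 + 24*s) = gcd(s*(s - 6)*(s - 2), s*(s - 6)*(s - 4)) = s^2 - 6*s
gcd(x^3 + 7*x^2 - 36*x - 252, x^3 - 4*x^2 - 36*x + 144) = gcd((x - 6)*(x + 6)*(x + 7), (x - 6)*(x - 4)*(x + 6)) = x^2 - 36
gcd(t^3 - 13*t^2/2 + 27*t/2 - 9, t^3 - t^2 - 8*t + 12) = t - 2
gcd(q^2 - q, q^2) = q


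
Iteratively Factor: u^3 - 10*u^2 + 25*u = (u - 5)*(u^2 - 5*u) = u*(u - 5)*(u - 5)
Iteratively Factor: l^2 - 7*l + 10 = (l - 2)*(l - 5)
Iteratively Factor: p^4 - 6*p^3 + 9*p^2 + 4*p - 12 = (p - 2)*(p^3 - 4*p^2 + p + 6) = (p - 2)^2*(p^2 - 2*p - 3) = (p - 2)^2*(p + 1)*(p - 3)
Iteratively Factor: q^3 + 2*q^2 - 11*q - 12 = (q - 3)*(q^2 + 5*q + 4) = (q - 3)*(q + 4)*(q + 1)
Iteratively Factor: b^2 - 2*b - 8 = (b + 2)*(b - 4)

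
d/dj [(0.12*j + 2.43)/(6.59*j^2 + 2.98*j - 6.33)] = (0.7908*j^2 + 0.3576*j - (0.12*j + 2.43)*(13.18*j + 2.98) - 0.7596)/(6.59*j^2 + 2.98*j - 6.33)^2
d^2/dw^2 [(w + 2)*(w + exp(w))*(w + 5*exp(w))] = 6*w^2*exp(w) + 20*w*exp(2*w) + 36*w*exp(w) + 6*w + 60*exp(2*w) + 36*exp(w) + 4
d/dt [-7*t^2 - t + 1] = -14*t - 1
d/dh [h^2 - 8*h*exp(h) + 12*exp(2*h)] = -8*h*exp(h) + 2*h + 24*exp(2*h) - 8*exp(h)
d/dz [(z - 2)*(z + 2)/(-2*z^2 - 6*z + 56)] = 3*(-z^2 + 16*z - 4)/(2*(z^4 + 6*z^3 - 47*z^2 - 168*z + 784))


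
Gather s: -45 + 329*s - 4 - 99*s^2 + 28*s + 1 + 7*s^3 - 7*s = 7*s^3 - 99*s^2 + 350*s - 48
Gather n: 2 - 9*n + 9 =11 - 9*n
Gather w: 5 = 5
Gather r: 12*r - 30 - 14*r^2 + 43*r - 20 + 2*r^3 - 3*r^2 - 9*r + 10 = 2*r^3 - 17*r^2 + 46*r - 40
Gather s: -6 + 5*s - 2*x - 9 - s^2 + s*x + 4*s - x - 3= -s^2 + s*(x + 9) - 3*x - 18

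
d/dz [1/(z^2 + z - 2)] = (-2*z - 1)/(z^2 + z - 2)^2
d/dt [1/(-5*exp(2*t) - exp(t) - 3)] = (10*exp(t) + 1)*exp(t)/(5*exp(2*t) + exp(t) + 3)^2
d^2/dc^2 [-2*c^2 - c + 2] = -4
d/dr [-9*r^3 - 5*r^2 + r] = -27*r^2 - 10*r + 1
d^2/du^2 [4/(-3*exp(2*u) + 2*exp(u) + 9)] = 8*(4*(3*exp(u) - 1)^2*exp(u) + (6*exp(u) - 1)*(-3*exp(2*u) + 2*exp(u) + 9))*exp(u)/(-3*exp(2*u) + 2*exp(u) + 9)^3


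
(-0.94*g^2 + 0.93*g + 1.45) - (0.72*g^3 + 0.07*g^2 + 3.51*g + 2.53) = -0.72*g^3 - 1.01*g^2 - 2.58*g - 1.08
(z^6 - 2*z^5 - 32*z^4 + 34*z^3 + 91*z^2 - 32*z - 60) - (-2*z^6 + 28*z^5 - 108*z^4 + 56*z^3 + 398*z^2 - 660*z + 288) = 3*z^6 - 30*z^5 + 76*z^4 - 22*z^3 - 307*z^2 + 628*z - 348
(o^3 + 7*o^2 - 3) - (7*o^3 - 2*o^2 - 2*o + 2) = -6*o^3 + 9*o^2 + 2*o - 5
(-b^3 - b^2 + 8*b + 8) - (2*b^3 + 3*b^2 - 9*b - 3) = -3*b^3 - 4*b^2 + 17*b + 11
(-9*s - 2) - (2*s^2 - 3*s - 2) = -2*s^2 - 6*s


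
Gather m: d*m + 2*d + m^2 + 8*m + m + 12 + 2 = 2*d + m^2 + m*(d + 9) + 14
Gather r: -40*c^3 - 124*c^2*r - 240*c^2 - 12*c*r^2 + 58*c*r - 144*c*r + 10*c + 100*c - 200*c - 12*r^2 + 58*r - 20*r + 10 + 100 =-40*c^3 - 240*c^2 - 90*c + r^2*(-12*c - 12) + r*(-124*c^2 - 86*c + 38) + 110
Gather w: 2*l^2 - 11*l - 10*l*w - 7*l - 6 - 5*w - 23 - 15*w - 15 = 2*l^2 - 18*l + w*(-10*l - 20) - 44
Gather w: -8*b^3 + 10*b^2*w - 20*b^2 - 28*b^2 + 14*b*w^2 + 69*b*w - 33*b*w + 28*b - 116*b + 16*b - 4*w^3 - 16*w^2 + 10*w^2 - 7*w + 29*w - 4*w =-8*b^3 - 48*b^2 - 72*b - 4*w^3 + w^2*(14*b - 6) + w*(10*b^2 + 36*b + 18)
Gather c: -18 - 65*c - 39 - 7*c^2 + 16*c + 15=-7*c^2 - 49*c - 42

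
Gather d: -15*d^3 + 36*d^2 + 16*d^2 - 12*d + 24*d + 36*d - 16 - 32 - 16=-15*d^3 + 52*d^2 + 48*d - 64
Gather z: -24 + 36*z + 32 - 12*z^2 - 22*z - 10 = -12*z^2 + 14*z - 2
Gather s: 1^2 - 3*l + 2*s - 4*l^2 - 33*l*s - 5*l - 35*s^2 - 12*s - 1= -4*l^2 - 8*l - 35*s^2 + s*(-33*l - 10)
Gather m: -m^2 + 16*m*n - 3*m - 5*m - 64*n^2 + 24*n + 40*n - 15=-m^2 + m*(16*n - 8) - 64*n^2 + 64*n - 15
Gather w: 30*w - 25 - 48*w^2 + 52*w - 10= -48*w^2 + 82*w - 35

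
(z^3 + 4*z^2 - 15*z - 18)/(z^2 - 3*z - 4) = (z^2 + 3*z - 18)/(z - 4)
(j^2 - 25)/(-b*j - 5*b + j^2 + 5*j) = (5 - j)/(b - j)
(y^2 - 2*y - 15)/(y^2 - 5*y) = (y + 3)/y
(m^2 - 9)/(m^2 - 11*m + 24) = (m + 3)/(m - 8)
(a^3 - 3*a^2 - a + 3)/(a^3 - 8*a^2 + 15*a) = (a^2 - 1)/(a*(a - 5))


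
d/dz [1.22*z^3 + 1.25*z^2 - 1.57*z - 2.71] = 3.66*z^2 + 2.5*z - 1.57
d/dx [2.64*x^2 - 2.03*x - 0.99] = 5.28*x - 2.03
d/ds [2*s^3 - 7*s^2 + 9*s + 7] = 6*s^2 - 14*s + 9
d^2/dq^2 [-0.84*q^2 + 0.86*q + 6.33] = -1.68000000000000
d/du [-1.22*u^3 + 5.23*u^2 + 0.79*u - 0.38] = -3.66*u^2 + 10.46*u + 0.79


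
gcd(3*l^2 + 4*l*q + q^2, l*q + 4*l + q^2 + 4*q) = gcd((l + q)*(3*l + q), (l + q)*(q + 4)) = l + q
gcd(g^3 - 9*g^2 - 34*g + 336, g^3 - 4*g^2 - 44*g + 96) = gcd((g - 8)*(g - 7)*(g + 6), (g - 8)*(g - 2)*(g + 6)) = g^2 - 2*g - 48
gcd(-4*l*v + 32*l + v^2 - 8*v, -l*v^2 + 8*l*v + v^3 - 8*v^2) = v - 8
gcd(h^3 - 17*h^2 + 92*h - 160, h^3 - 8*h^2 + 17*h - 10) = h - 5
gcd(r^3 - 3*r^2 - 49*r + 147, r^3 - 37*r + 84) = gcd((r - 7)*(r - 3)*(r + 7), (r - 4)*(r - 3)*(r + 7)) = r^2 + 4*r - 21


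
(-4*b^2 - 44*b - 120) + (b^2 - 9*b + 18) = -3*b^2 - 53*b - 102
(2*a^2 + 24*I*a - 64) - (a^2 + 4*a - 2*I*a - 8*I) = a^2 - 4*a + 26*I*a - 64 + 8*I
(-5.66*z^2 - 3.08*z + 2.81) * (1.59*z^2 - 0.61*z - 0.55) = -8.9994*z^4 - 1.4446*z^3 + 9.4597*z^2 - 0.0200999999999998*z - 1.5455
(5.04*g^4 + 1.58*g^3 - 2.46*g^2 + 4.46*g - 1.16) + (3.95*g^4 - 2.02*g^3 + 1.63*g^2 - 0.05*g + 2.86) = 8.99*g^4 - 0.44*g^3 - 0.83*g^2 + 4.41*g + 1.7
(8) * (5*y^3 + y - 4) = 40*y^3 + 8*y - 32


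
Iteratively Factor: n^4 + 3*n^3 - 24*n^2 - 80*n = (n)*(n^3 + 3*n^2 - 24*n - 80) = n*(n - 5)*(n^2 + 8*n + 16) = n*(n - 5)*(n + 4)*(n + 4)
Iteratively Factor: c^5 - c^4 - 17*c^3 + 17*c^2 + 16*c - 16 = (c - 4)*(c^4 + 3*c^3 - 5*c^2 - 3*c + 4) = (c - 4)*(c + 4)*(c^3 - c^2 - c + 1) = (c - 4)*(c - 1)*(c + 4)*(c^2 - 1) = (c - 4)*(c - 1)^2*(c + 4)*(c + 1)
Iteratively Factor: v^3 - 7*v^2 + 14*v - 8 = (v - 1)*(v^2 - 6*v + 8) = (v - 2)*(v - 1)*(v - 4)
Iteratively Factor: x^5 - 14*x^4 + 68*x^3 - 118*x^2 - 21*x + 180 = (x - 4)*(x^4 - 10*x^3 + 28*x^2 - 6*x - 45) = (x - 5)*(x - 4)*(x^3 - 5*x^2 + 3*x + 9) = (x - 5)*(x - 4)*(x - 3)*(x^2 - 2*x - 3) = (x - 5)*(x - 4)*(x - 3)^2*(x + 1)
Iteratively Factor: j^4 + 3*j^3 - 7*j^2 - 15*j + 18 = (j - 2)*(j^3 + 5*j^2 + 3*j - 9) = (j - 2)*(j + 3)*(j^2 + 2*j - 3) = (j - 2)*(j - 1)*(j + 3)*(j + 3)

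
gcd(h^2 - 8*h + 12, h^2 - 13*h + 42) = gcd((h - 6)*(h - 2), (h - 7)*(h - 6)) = h - 6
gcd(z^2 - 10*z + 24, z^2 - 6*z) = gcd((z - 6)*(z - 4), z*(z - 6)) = z - 6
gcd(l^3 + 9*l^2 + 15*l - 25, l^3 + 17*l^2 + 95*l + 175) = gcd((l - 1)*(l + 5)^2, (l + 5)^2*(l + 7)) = l^2 + 10*l + 25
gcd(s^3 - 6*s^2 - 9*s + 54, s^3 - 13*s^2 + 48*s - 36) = s - 6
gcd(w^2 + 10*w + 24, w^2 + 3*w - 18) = w + 6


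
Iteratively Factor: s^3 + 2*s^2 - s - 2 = (s + 1)*(s^2 + s - 2) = (s + 1)*(s + 2)*(s - 1)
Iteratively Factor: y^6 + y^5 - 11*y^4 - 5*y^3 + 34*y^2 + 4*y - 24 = (y + 3)*(y^5 - 2*y^4 - 5*y^3 + 10*y^2 + 4*y - 8) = (y - 2)*(y + 3)*(y^4 - 5*y^2 + 4) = (y - 2)^2*(y + 3)*(y^3 + 2*y^2 - y - 2) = (y - 2)^2*(y + 2)*(y + 3)*(y^2 - 1) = (y - 2)^2*(y + 1)*(y + 2)*(y + 3)*(y - 1)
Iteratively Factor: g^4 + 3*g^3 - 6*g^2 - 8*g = (g + 1)*(g^3 + 2*g^2 - 8*g) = g*(g + 1)*(g^2 + 2*g - 8) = g*(g + 1)*(g + 4)*(g - 2)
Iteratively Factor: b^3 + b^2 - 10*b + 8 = (b - 2)*(b^2 + 3*b - 4) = (b - 2)*(b + 4)*(b - 1)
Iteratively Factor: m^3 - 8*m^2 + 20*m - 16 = (m - 4)*(m^2 - 4*m + 4) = (m - 4)*(m - 2)*(m - 2)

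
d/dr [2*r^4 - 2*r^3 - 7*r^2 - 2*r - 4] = 8*r^3 - 6*r^2 - 14*r - 2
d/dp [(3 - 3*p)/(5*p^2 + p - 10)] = 3*(-5*p^2 - p + (p - 1)*(10*p + 1) + 10)/(5*p^2 + p - 10)^2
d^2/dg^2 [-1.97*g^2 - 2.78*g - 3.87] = -3.94000000000000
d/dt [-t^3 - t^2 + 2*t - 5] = -3*t^2 - 2*t + 2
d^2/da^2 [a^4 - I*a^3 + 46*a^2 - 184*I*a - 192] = 12*a^2 - 6*I*a + 92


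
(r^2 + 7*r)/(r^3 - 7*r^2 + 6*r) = (r + 7)/(r^2 - 7*r + 6)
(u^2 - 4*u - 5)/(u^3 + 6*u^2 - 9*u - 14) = (u - 5)/(u^2 + 5*u - 14)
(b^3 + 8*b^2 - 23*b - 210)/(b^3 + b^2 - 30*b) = (b + 7)/b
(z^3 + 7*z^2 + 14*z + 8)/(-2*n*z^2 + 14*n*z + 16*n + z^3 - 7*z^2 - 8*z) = (z^2 + 6*z + 8)/(-2*n*z + 16*n + z^2 - 8*z)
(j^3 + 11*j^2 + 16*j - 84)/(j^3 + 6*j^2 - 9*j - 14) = (j + 6)/(j + 1)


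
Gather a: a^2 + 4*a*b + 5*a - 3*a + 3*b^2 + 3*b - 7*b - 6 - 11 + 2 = a^2 + a*(4*b + 2) + 3*b^2 - 4*b - 15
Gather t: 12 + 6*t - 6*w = 6*t - 6*w + 12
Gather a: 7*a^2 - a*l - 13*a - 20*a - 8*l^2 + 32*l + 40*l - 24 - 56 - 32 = 7*a^2 + a*(-l - 33) - 8*l^2 + 72*l - 112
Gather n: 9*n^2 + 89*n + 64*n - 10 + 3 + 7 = 9*n^2 + 153*n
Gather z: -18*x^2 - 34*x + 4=-18*x^2 - 34*x + 4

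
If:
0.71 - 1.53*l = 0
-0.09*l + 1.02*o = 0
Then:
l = 0.46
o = 0.04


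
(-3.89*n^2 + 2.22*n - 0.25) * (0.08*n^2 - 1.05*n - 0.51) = -0.3112*n^4 + 4.2621*n^3 - 0.3671*n^2 - 0.8697*n + 0.1275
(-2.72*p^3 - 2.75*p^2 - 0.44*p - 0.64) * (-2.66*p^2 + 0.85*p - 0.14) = 7.2352*p^5 + 5.003*p^4 - 0.7863*p^3 + 1.7134*p^2 - 0.4824*p + 0.0896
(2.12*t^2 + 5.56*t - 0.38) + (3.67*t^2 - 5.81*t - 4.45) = 5.79*t^2 - 0.25*t - 4.83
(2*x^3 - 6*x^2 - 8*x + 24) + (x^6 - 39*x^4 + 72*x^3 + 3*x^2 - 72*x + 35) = x^6 - 39*x^4 + 74*x^3 - 3*x^2 - 80*x + 59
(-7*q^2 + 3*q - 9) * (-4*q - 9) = 28*q^3 + 51*q^2 + 9*q + 81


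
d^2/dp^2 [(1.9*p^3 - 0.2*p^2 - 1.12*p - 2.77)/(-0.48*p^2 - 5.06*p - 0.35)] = (7.105427357601e-15*p^4 - 97.110704*p^3 - 16.561752*p^2 + 37.841196*p + 136.995184)/(0.110592*p^6 + 3.497472*p^5 + 37.111104*p^4 + 134.654696*p^3 + 27.06018*p^2 + 1.85955*p + 0.042875)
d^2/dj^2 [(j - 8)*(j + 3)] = 2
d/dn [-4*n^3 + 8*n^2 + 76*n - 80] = -12*n^2 + 16*n + 76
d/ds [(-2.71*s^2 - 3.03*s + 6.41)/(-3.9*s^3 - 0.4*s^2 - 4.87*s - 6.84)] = (-10.569*s^4 - 23.634*s^3 + 86.9827*s^2 + 42.2008*s + 51.9419)/(15.21*s^6 + 3.12*s^5 + 38.146*s^4 + 57.248*s^3 + 29.1889*s^2 + 66.6216*s + 46.7856)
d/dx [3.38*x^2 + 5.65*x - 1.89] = 6.76*x + 5.65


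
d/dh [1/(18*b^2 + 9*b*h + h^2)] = (-9*b - 2*h)/(18*b^2 + 9*b*h + h^2)^2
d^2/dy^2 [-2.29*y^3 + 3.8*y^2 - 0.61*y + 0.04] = 7.6 - 13.74*y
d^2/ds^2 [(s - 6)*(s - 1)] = 2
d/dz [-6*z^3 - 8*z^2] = 2*z*(-9*z - 8)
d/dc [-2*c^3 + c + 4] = 1 - 6*c^2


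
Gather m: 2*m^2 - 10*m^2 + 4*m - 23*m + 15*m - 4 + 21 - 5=-8*m^2 - 4*m + 12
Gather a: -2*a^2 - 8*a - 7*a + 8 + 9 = -2*a^2 - 15*a + 17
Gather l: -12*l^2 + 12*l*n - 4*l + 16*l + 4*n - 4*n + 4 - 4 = -12*l^2 + l*(12*n + 12)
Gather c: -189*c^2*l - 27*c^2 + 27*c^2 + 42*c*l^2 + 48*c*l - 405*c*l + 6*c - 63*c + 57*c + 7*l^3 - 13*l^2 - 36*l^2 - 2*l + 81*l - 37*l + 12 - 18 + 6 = -189*c^2*l + c*(42*l^2 - 357*l) + 7*l^3 - 49*l^2 + 42*l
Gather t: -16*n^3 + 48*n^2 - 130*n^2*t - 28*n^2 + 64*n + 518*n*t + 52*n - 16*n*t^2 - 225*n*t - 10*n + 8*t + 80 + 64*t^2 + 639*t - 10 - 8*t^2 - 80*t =-16*n^3 + 20*n^2 + 106*n + t^2*(56 - 16*n) + t*(-130*n^2 + 293*n + 567) + 70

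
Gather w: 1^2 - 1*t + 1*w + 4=-t + w + 5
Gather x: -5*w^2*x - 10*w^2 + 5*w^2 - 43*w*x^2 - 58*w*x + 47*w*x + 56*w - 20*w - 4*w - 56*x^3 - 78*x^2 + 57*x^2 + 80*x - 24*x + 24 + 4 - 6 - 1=-5*w^2 + 32*w - 56*x^3 + x^2*(-43*w - 21) + x*(-5*w^2 - 11*w + 56) + 21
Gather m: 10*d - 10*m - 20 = 10*d - 10*m - 20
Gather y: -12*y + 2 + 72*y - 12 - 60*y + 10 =0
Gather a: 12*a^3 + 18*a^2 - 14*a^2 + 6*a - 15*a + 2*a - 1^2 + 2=12*a^3 + 4*a^2 - 7*a + 1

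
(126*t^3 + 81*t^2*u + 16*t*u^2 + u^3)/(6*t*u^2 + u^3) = 21*t^2/u^2 + 10*t/u + 1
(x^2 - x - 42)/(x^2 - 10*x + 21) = (x + 6)/(x - 3)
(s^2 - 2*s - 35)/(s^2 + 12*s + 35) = (s - 7)/(s + 7)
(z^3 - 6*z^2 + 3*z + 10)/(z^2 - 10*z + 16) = (z^2 - 4*z - 5)/(z - 8)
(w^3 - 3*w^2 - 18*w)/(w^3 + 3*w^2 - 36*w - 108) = w/(w + 6)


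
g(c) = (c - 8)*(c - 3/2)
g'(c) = 2*c - 19/2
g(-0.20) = 13.94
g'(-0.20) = -9.90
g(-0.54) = 17.42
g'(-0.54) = -10.58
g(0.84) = 4.73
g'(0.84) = -7.82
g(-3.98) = 65.65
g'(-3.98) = -17.46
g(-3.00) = 49.50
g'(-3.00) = -15.50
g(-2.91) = 48.11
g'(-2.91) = -15.32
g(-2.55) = 42.73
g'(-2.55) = -14.60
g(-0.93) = 21.70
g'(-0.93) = -11.36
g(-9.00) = 178.50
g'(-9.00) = -27.50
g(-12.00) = 270.00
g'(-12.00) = -33.50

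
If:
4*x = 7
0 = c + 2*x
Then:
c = -7/2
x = 7/4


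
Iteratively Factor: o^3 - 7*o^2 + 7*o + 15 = (o - 3)*(o^2 - 4*o - 5) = (o - 5)*(o - 3)*(o + 1)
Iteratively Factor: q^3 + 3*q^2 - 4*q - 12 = (q - 2)*(q^2 + 5*q + 6) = (q - 2)*(q + 3)*(q + 2)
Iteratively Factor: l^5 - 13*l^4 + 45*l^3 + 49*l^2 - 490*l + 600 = (l - 5)*(l^4 - 8*l^3 + 5*l^2 + 74*l - 120) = (l - 5)^2*(l^3 - 3*l^2 - 10*l + 24) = (l - 5)^2*(l - 2)*(l^2 - l - 12) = (l - 5)^2*(l - 4)*(l - 2)*(l + 3)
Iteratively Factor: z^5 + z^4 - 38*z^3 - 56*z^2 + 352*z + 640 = (z + 4)*(z^4 - 3*z^3 - 26*z^2 + 48*z + 160) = (z + 2)*(z + 4)*(z^3 - 5*z^2 - 16*z + 80) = (z - 4)*(z + 2)*(z + 4)*(z^2 - z - 20) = (z - 4)*(z + 2)*(z + 4)^2*(z - 5)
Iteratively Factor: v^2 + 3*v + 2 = (v + 1)*(v + 2)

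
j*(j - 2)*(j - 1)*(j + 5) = j^4 + 2*j^3 - 13*j^2 + 10*j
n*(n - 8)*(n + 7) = n^3 - n^2 - 56*n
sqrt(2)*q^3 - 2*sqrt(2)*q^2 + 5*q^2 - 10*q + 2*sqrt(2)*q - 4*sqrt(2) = (q - 2)*(q + 2*sqrt(2))*(sqrt(2)*q + 1)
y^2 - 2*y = y*(y - 2)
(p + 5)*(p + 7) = p^2 + 12*p + 35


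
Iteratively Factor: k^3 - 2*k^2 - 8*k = (k)*(k^2 - 2*k - 8) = k*(k + 2)*(k - 4)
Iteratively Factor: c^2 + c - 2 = (c + 2)*(c - 1)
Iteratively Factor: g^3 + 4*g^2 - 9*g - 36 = (g + 3)*(g^2 + g - 12) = (g - 3)*(g + 3)*(g + 4)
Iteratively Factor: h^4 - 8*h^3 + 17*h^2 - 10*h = (h - 5)*(h^3 - 3*h^2 + 2*h) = (h - 5)*(h - 1)*(h^2 - 2*h) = (h - 5)*(h - 2)*(h - 1)*(h)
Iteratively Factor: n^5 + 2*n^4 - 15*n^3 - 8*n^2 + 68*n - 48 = (n + 3)*(n^4 - n^3 - 12*n^2 + 28*n - 16) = (n - 1)*(n + 3)*(n^3 - 12*n + 16) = (n - 1)*(n + 3)*(n + 4)*(n^2 - 4*n + 4) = (n - 2)*(n - 1)*(n + 3)*(n + 4)*(n - 2)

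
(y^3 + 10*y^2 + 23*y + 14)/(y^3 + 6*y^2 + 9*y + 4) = (y^2 + 9*y + 14)/(y^2 + 5*y + 4)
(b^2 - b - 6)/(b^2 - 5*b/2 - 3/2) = 2*(b + 2)/(2*b + 1)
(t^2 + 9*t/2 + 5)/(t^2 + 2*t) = (t + 5/2)/t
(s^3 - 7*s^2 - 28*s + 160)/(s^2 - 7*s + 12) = (s^2 - 3*s - 40)/(s - 3)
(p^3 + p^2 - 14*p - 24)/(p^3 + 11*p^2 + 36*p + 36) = (p - 4)/(p + 6)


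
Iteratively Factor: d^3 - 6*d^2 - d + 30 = (d - 5)*(d^2 - d - 6) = (d - 5)*(d + 2)*(d - 3)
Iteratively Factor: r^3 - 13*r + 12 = (r - 3)*(r^2 + 3*r - 4) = (r - 3)*(r + 4)*(r - 1)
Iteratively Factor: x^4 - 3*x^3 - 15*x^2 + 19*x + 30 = (x - 2)*(x^3 - x^2 - 17*x - 15) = (x - 2)*(x + 1)*(x^2 - 2*x - 15) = (x - 5)*(x - 2)*(x + 1)*(x + 3)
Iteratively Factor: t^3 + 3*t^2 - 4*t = (t + 4)*(t^2 - t) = (t - 1)*(t + 4)*(t)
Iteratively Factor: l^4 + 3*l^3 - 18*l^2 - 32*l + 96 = (l + 4)*(l^3 - l^2 - 14*l + 24) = (l + 4)^2*(l^2 - 5*l + 6) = (l - 2)*(l + 4)^2*(l - 3)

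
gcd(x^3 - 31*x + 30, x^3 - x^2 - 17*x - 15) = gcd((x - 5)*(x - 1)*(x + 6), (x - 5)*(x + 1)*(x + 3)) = x - 5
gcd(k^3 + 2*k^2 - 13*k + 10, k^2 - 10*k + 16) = k - 2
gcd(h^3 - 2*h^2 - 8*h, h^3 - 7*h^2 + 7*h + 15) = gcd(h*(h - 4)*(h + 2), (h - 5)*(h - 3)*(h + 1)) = 1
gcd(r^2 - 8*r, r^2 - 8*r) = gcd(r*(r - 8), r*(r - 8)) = r^2 - 8*r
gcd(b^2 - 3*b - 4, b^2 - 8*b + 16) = b - 4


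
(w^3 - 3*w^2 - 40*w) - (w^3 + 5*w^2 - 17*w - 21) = -8*w^2 - 23*w + 21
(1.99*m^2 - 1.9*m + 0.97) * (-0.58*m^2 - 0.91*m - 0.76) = -1.1542*m^4 - 0.7089*m^3 - 0.346*m^2 + 0.5613*m - 0.7372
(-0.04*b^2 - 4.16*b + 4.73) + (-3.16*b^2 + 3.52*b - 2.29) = -3.2*b^2 - 0.64*b + 2.44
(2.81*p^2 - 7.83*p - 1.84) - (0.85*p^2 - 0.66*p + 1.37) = 1.96*p^2 - 7.17*p - 3.21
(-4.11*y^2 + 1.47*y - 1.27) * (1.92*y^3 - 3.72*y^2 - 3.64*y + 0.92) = -7.8912*y^5 + 18.1116*y^4 + 7.0536*y^3 - 4.4076*y^2 + 5.9752*y - 1.1684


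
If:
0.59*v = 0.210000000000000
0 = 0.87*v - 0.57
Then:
No Solution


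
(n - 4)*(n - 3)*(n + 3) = n^3 - 4*n^2 - 9*n + 36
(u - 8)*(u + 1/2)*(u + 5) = u^3 - 5*u^2/2 - 83*u/2 - 20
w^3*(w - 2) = w^4 - 2*w^3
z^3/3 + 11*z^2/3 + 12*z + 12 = (z/3 + 1)*(z + 2)*(z + 6)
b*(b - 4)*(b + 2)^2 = b^4 - 12*b^2 - 16*b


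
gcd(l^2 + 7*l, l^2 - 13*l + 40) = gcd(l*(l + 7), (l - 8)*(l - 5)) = 1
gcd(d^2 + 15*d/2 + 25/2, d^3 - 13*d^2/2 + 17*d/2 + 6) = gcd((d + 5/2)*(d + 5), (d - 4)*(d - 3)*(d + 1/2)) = 1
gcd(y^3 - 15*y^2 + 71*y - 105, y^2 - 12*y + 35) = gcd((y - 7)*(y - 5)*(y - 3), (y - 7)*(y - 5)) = y^2 - 12*y + 35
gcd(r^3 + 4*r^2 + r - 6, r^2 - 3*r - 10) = r + 2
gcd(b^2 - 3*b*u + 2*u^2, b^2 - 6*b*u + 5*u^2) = -b + u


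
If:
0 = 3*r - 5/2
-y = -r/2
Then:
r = 5/6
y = 5/12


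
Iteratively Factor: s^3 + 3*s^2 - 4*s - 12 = (s - 2)*(s^2 + 5*s + 6) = (s - 2)*(s + 3)*(s + 2)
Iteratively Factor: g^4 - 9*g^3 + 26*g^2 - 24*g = (g - 4)*(g^3 - 5*g^2 + 6*g) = g*(g - 4)*(g^2 - 5*g + 6) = g*(g - 4)*(g - 3)*(g - 2)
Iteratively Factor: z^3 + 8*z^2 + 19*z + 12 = (z + 3)*(z^2 + 5*z + 4) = (z + 1)*(z + 3)*(z + 4)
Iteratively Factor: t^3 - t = (t)*(t^2 - 1) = t*(t - 1)*(t + 1)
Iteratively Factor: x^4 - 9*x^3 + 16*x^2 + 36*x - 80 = (x + 2)*(x^3 - 11*x^2 + 38*x - 40) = (x - 4)*(x + 2)*(x^2 - 7*x + 10) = (x - 4)*(x - 2)*(x + 2)*(x - 5)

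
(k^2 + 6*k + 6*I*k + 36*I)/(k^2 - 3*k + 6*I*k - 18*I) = (k + 6)/(k - 3)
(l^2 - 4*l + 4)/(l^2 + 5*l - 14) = (l - 2)/(l + 7)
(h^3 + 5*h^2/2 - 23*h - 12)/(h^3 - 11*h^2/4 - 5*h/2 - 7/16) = 8*(h^2 + 2*h - 24)/(8*h^2 - 26*h - 7)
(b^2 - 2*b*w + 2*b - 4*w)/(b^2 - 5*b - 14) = (b - 2*w)/(b - 7)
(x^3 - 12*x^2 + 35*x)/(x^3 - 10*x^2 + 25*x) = (x - 7)/(x - 5)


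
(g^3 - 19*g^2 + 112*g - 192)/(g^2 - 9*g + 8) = (g^2 - 11*g + 24)/(g - 1)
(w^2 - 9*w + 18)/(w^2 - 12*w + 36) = (w - 3)/(w - 6)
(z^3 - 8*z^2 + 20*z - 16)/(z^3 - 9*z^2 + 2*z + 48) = (z^3 - 8*z^2 + 20*z - 16)/(z^3 - 9*z^2 + 2*z + 48)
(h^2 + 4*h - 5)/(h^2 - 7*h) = (h^2 + 4*h - 5)/(h*(h - 7))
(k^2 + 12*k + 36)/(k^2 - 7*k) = (k^2 + 12*k + 36)/(k*(k - 7))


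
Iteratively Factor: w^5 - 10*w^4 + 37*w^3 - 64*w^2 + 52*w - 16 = (w - 1)*(w^4 - 9*w^3 + 28*w^2 - 36*w + 16) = (w - 4)*(w - 1)*(w^3 - 5*w^2 + 8*w - 4) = (w - 4)*(w - 1)^2*(w^2 - 4*w + 4) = (w - 4)*(w - 2)*(w - 1)^2*(w - 2)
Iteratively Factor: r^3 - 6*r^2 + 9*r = (r - 3)*(r^2 - 3*r) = (r - 3)^2*(r)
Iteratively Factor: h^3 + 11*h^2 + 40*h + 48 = (h + 3)*(h^2 + 8*h + 16) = (h + 3)*(h + 4)*(h + 4)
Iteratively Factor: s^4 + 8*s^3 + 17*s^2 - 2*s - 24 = (s + 2)*(s^3 + 6*s^2 + 5*s - 12) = (s + 2)*(s + 4)*(s^2 + 2*s - 3) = (s + 2)*(s + 3)*(s + 4)*(s - 1)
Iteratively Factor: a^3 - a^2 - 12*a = (a + 3)*(a^2 - 4*a) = a*(a + 3)*(a - 4)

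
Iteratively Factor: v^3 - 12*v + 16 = (v + 4)*(v^2 - 4*v + 4) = (v - 2)*(v + 4)*(v - 2)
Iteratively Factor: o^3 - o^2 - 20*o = (o - 5)*(o^2 + 4*o) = (o - 5)*(o + 4)*(o)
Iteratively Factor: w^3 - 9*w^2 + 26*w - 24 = (w - 3)*(w^2 - 6*w + 8) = (w - 3)*(w - 2)*(w - 4)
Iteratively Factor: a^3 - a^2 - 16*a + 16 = (a + 4)*(a^2 - 5*a + 4) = (a - 1)*(a + 4)*(a - 4)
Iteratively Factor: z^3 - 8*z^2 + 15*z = (z)*(z^2 - 8*z + 15) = z*(z - 3)*(z - 5)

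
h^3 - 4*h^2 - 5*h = h*(h - 5)*(h + 1)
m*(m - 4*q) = m^2 - 4*m*q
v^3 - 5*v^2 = v^2*(v - 5)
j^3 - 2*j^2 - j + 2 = (j - 2)*(j - 1)*(j + 1)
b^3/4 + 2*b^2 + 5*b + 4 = (b/4 + 1/2)*(b + 2)*(b + 4)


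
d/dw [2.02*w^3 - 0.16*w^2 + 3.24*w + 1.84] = 6.06*w^2 - 0.32*w + 3.24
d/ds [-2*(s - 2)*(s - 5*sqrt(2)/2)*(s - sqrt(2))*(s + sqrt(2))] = -8*s^3 + 12*s^2 + 15*sqrt(2)*s^2 - 20*sqrt(2)*s + 8*s - 10*sqrt(2) - 8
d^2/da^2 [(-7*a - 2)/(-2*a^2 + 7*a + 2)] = 2*(3*(15 - 14*a)*(-2*a^2 + 7*a + 2) - (4*a - 7)^2*(7*a + 2))/(-2*a^2 + 7*a + 2)^3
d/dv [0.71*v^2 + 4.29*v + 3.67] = 1.42*v + 4.29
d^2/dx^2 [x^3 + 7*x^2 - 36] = 6*x + 14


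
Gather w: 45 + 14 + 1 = 60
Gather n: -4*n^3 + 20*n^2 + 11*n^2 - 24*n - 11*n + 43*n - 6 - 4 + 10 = -4*n^3 + 31*n^2 + 8*n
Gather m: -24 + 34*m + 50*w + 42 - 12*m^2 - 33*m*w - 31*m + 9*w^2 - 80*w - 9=-12*m^2 + m*(3 - 33*w) + 9*w^2 - 30*w + 9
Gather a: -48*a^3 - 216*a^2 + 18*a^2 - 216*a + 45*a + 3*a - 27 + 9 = -48*a^3 - 198*a^2 - 168*a - 18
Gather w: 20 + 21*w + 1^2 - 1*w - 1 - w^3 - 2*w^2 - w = -w^3 - 2*w^2 + 19*w + 20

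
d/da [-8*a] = -8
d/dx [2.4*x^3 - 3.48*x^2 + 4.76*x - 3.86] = 7.2*x^2 - 6.96*x + 4.76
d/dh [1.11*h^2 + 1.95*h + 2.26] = 2.22*h + 1.95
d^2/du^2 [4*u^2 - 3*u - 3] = 8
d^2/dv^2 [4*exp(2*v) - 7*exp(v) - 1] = (16*exp(v) - 7)*exp(v)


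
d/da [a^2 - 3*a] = 2*a - 3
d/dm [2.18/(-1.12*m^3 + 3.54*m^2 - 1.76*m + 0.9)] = (7.3248*m^2 - 15.4344*m + 3.8368)/(1.12*m^3 - 3.54*m^2 + 1.76*m - 0.9)^2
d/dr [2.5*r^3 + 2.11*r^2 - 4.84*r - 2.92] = 7.5*r^2 + 4.22*r - 4.84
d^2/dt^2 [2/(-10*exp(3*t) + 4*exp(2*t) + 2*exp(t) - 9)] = 4*(-4*(-15*exp(2*t) + 4*exp(t) + 1)^2*exp(t) + (45*exp(2*t) - 8*exp(t) - 1)*(10*exp(3*t) - 4*exp(2*t) - 2*exp(t) + 9))*exp(t)/(10*exp(3*t) - 4*exp(2*t) - 2*exp(t) + 9)^3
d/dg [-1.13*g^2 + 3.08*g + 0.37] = 3.08 - 2.26*g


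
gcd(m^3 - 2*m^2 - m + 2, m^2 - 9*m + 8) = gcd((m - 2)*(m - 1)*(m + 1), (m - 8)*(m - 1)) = m - 1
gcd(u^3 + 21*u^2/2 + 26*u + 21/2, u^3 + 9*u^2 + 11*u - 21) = u^2 + 10*u + 21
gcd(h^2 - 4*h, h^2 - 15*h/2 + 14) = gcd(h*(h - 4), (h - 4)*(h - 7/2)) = h - 4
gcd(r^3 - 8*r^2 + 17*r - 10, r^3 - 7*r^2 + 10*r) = r^2 - 7*r + 10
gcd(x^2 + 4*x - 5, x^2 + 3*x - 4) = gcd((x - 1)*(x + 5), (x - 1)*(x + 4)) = x - 1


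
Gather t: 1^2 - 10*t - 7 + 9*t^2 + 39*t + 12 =9*t^2 + 29*t + 6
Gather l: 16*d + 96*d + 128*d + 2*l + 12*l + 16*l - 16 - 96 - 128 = 240*d + 30*l - 240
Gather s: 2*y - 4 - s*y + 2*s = s*(2 - y) + 2*y - 4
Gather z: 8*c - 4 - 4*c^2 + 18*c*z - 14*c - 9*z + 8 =-4*c^2 - 6*c + z*(18*c - 9) + 4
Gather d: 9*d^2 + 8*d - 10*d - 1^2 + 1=9*d^2 - 2*d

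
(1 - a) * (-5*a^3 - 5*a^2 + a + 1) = 5*a^4 - 6*a^2 + 1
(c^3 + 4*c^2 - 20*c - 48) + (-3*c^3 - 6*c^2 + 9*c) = -2*c^3 - 2*c^2 - 11*c - 48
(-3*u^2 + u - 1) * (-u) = 3*u^3 - u^2 + u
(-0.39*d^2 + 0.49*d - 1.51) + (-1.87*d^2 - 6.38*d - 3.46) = -2.26*d^2 - 5.89*d - 4.97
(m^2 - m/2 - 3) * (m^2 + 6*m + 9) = m^4 + 11*m^3/2 + 3*m^2 - 45*m/2 - 27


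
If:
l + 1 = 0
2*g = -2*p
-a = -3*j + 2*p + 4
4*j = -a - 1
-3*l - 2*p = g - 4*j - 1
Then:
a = 43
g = 40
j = -11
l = -1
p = -40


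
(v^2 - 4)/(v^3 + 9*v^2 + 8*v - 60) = (v + 2)/(v^2 + 11*v + 30)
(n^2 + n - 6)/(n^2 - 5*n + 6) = (n + 3)/(n - 3)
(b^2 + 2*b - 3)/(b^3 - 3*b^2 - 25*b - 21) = (b - 1)/(b^2 - 6*b - 7)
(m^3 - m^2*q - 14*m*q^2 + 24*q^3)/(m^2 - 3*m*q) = m + 2*q - 8*q^2/m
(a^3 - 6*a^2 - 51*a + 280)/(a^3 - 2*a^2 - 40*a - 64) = (a^2 + 2*a - 35)/(a^2 + 6*a + 8)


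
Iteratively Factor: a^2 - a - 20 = (a - 5)*(a + 4)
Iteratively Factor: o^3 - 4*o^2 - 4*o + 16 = (o - 4)*(o^2 - 4) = (o - 4)*(o - 2)*(o + 2)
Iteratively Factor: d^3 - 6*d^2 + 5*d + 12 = (d - 3)*(d^2 - 3*d - 4) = (d - 4)*(d - 3)*(d + 1)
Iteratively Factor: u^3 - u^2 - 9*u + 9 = (u + 3)*(u^2 - 4*u + 3) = (u - 3)*(u + 3)*(u - 1)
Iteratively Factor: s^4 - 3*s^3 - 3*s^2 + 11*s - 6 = (s - 3)*(s^3 - 3*s + 2) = (s - 3)*(s - 1)*(s^2 + s - 2) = (s - 3)*(s - 1)*(s + 2)*(s - 1)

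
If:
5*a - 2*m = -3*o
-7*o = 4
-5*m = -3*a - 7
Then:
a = 158/133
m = 281/133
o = -4/7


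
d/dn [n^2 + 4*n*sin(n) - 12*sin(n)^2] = 4*n*cos(n) + 2*n + 4*sin(n) - 12*sin(2*n)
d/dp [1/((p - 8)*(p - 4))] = 2*(6 - p)/(p^4 - 24*p^3 + 208*p^2 - 768*p + 1024)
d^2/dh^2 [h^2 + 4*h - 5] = 2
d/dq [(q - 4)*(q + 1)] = 2*q - 3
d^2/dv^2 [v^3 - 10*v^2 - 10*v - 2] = 6*v - 20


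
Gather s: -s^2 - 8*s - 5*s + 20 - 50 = -s^2 - 13*s - 30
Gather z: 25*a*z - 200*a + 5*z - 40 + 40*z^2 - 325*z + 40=-200*a + 40*z^2 + z*(25*a - 320)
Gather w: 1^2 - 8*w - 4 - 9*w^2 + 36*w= -9*w^2 + 28*w - 3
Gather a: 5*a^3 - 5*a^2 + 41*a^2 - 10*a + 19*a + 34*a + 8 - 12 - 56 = 5*a^3 + 36*a^2 + 43*a - 60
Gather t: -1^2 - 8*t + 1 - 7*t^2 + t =-7*t^2 - 7*t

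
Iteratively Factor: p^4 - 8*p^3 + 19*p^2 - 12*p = (p - 3)*(p^3 - 5*p^2 + 4*p) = (p - 3)*(p - 1)*(p^2 - 4*p) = (p - 4)*(p - 3)*(p - 1)*(p)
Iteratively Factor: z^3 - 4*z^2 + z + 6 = (z - 2)*(z^2 - 2*z - 3) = (z - 2)*(z + 1)*(z - 3)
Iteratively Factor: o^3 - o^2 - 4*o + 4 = (o - 1)*(o^2 - 4) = (o - 2)*(o - 1)*(o + 2)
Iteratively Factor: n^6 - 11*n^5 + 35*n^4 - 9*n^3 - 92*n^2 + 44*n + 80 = (n - 2)*(n^5 - 9*n^4 + 17*n^3 + 25*n^2 - 42*n - 40) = (n - 4)*(n - 2)*(n^4 - 5*n^3 - 3*n^2 + 13*n + 10) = (n - 5)*(n - 4)*(n - 2)*(n^3 - 3*n - 2) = (n - 5)*(n - 4)*(n - 2)*(n + 1)*(n^2 - n - 2) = (n - 5)*(n - 4)*(n - 2)*(n + 1)^2*(n - 2)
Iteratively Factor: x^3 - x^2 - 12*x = (x)*(x^2 - x - 12) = x*(x + 3)*(x - 4)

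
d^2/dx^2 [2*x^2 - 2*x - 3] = 4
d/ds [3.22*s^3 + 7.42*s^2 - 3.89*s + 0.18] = 9.66*s^2 + 14.84*s - 3.89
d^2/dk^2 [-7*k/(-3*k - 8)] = -336/(3*k + 8)^3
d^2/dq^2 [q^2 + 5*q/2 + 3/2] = 2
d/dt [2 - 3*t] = -3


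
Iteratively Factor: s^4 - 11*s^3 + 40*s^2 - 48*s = (s - 4)*(s^3 - 7*s^2 + 12*s) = s*(s - 4)*(s^2 - 7*s + 12) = s*(s - 4)^2*(s - 3)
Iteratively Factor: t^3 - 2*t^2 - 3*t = (t)*(t^2 - 2*t - 3) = t*(t - 3)*(t + 1)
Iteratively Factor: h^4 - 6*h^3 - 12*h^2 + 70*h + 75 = (h - 5)*(h^3 - h^2 - 17*h - 15) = (h - 5)*(h + 3)*(h^2 - 4*h - 5) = (h - 5)*(h + 1)*(h + 3)*(h - 5)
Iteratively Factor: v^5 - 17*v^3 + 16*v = (v - 4)*(v^4 + 4*v^3 - v^2 - 4*v) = (v - 4)*(v + 4)*(v^3 - v) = v*(v - 4)*(v + 4)*(v^2 - 1) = v*(v - 4)*(v - 1)*(v + 4)*(v + 1)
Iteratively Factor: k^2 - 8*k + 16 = (k - 4)*(k - 4)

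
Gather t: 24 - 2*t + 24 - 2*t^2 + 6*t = -2*t^2 + 4*t + 48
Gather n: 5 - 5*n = 5 - 5*n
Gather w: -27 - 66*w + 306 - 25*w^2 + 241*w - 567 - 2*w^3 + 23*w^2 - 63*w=-2*w^3 - 2*w^2 + 112*w - 288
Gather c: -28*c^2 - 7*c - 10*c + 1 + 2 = -28*c^2 - 17*c + 3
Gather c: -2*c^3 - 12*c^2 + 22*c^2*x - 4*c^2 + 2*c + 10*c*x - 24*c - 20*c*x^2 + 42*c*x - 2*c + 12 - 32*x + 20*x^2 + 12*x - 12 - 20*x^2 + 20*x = -2*c^3 + c^2*(22*x - 16) + c*(-20*x^2 + 52*x - 24)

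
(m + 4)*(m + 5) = m^2 + 9*m + 20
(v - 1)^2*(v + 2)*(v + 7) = v^4 + 7*v^3 - 3*v^2 - 19*v + 14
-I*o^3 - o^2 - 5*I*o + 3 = (o - 3*I)*(o + I)*(-I*o + 1)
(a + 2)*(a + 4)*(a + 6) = a^3 + 12*a^2 + 44*a + 48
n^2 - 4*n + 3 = (n - 3)*(n - 1)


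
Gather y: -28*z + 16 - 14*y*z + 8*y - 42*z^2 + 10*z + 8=y*(8 - 14*z) - 42*z^2 - 18*z + 24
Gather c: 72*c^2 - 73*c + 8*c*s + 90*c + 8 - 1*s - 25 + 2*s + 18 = 72*c^2 + c*(8*s + 17) + s + 1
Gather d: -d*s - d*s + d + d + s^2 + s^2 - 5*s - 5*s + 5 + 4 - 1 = d*(2 - 2*s) + 2*s^2 - 10*s + 8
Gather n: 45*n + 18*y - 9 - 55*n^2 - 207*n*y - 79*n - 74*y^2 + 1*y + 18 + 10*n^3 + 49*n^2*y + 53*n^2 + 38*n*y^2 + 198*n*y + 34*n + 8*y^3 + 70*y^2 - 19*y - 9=10*n^3 + n^2*(49*y - 2) + n*(38*y^2 - 9*y) + 8*y^3 - 4*y^2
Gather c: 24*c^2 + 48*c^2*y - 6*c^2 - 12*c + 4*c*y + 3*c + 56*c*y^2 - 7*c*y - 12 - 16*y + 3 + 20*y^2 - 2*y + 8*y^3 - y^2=c^2*(48*y + 18) + c*(56*y^2 - 3*y - 9) + 8*y^3 + 19*y^2 - 18*y - 9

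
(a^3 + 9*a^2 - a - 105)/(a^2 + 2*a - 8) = (a^3 + 9*a^2 - a - 105)/(a^2 + 2*a - 8)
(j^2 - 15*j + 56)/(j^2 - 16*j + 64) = (j - 7)/(j - 8)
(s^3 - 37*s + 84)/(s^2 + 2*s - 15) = (s^2 + 3*s - 28)/(s + 5)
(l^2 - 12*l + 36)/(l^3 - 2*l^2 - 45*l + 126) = (l - 6)/(l^2 + 4*l - 21)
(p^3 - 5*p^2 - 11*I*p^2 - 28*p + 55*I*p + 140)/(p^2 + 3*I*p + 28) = (p^2 - p*(5 + 7*I) + 35*I)/(p + 7*I)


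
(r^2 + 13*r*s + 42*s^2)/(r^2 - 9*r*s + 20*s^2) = (r^2 + 13*r*s + 42*s^2)/(r^2 - 9*r*s + 20*s^2)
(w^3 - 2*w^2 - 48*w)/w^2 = w - 2 - 48/w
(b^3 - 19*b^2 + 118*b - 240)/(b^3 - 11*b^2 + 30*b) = (b - 8)/b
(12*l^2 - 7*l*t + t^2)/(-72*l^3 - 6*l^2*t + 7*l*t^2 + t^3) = (-4*l + t)/(24*l^2 + 10*l*t + t^2)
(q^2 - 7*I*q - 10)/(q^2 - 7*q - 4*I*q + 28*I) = (q^2 - 7*I*q - 10)/(q^2 - 7*q - 4*I*q + 28*I)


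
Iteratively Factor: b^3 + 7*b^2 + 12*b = (b + 3)*(b^2 + 4*b) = b*(b + 3)*(b + 4)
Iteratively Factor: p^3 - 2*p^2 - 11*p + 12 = (p + 3)*(p^2 - 5*p + 4) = (p - 4)*(p + 3)*(p - 1)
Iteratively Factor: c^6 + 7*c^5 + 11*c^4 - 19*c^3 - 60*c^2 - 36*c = (c + 3)*(c^5 + 4*c^4 - c^3 - 16*c^2 - 12*c) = (c + 2)*(c + 3)*(c^4 + 2*c^3 - 5*c^2 - 6*c) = c*(c + 2)*(c + 3)*(c^3 + 2*c^2 - 5*c - 6) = c*(c - 2)*(c + 2)*(c + 3)*(c^2 + 4*c + 3) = c*(c - 2)*(c + 2)*(c + 3)^2*(c + 1)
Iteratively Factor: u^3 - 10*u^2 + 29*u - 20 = (u - 4)*(u^2 - 6*u + 5) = (u - 5)*(u - 4)*(u - 1)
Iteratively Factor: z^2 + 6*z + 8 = (z + 4)*(z + 2)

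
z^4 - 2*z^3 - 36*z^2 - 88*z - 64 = (z - 8)*(z + 2)^3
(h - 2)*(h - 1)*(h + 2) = h^3 - h^2 - 4*h + 4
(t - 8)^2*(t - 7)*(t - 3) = t^4 - 26*t^3 + 245*t^2 - 976*t + 1344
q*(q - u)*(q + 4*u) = q^3 + 3*q^2*u - 4*q*u^2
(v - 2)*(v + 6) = v^2 + 4*v - 12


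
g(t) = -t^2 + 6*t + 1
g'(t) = 6 - 2*t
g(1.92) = 8.83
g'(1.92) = 2.16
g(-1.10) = -6.81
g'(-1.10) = 8.20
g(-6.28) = -76.12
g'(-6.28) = 18.56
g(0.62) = 4.34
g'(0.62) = 4.76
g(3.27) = 9.93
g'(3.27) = -0.54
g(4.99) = 6.04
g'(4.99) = -3.98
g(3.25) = 9.94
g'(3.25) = -0.50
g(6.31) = -0.96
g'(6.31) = -6.62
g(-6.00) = -71.00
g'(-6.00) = 18.00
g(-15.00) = -314.00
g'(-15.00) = 36.00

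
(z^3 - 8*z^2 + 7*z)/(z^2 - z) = z - 7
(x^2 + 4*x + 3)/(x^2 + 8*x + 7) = (x + 3)/(x + 7)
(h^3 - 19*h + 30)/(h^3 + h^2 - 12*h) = (h^2 + 3*h - 10)/(h*(h + 4))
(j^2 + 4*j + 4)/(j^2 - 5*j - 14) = (j + 2)/(j - 7)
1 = 1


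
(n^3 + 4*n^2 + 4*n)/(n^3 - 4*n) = (n + 2)/(n - 2)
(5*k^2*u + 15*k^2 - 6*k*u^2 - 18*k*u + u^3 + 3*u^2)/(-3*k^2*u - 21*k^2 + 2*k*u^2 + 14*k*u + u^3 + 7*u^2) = (-5*k*u - 15*k + u^2 + 3*u)/(3*k*u + 21*k + u^2 + 7*u)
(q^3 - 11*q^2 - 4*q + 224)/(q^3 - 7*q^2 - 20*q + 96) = (q - 7)/(q - 3)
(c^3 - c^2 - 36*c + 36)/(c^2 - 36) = c - 1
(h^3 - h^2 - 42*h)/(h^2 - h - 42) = h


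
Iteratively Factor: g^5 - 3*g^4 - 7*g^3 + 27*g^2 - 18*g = (g)*(g^4 - 3*g^3 - 7*g^2 + 27*g - 18) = g*(g - 1)*(g^3 - 2*g^2 - 9*g + 18) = g*(g - 3)*(g - 1)*(g^2 + g - 6) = g*(g - 3)*(g - 1)*(g + 3)*(g - 2)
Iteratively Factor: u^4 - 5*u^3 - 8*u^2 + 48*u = (u - 4)*(u^3 - u^2 - 12*u) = (u - 4)^2*(u^2 + 3*u) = u*(u - 4)^2*(u + 3)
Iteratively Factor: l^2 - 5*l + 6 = (l - 3)*(l - 2)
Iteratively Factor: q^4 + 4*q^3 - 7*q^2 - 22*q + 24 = (q - 2)*(q^3 + 6*q^2 + 5*q - 12) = (q - 2)*(q + 4)*(q^2 + 2*q - 3) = (q - 2)*(q - 1)*(q + 4)*(q + 3)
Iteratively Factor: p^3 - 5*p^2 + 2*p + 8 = (p - 2)*(p^2 - 3*p - 4) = (p - 2)*(p + 1)*(p - 4)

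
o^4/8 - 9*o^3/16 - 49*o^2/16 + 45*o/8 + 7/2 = (o/4 + 1)*(o/2 + 1/4)*(o - 7)*(o - 2)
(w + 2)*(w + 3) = w^2 + 5*w + 6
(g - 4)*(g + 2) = g^2 - 2*g - 8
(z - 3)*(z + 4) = z^2 + z - 12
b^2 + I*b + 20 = (b - 4*I)*(b + 5*I)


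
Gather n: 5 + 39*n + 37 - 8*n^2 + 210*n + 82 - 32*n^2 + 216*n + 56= -40*n^2 + 465*n + 180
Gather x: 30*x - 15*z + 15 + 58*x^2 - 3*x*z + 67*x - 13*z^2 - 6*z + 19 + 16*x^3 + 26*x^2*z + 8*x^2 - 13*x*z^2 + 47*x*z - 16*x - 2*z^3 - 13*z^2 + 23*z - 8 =16*x^3 + x^2*(26*z + 66) + x*(-13*z^2 + 44*z + 81) - 2*z^3 - 26*z^2 + 2*z + 26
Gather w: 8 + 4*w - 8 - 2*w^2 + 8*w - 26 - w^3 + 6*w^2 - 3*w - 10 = -w^3 + 4*w^2 + 9*w - 36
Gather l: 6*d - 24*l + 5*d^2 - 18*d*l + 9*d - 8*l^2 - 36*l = 5*d^2 + 15*d - 8*l^2 + l*(-18*d - 60)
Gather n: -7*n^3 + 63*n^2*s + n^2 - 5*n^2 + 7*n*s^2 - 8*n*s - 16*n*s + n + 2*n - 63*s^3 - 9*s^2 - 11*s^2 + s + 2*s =-7*n^3 + n^2*(63*s - 4) + n*(7*s^2 - 24*s + 3) - 63*s^3 - 20*s^2 + 3*s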